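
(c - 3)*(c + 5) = c^2 + 2*c - 15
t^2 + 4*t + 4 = (t + 2)^2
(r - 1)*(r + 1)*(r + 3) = r^3 + 3*r^2 - r - 3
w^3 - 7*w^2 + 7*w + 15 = (w - 5)*(w - 3)*(w + 1)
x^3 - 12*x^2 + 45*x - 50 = (x - 5)^2*(x - 2)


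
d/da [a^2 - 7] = 2*a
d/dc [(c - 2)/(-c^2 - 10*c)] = (c^2 - 4*c - 20)/(c^2*(c^2 + 20*c + 100))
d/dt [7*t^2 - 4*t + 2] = 14*t - 4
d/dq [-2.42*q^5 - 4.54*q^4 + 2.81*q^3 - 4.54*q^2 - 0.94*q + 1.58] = -12.1*q^4 - 18.16*q^3 + 8.43*q^2 - 9.08*q - 0.94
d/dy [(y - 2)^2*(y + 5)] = (y - 2)*(3*y + 8)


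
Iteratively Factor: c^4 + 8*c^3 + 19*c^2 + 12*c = (c + 1)*(c^3 + 7*c^2 + 12*c) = (c + 1)*(c + 4)*(c^2 + 3*c) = (c + 1)*(c + 3)*(c + 4)*(c)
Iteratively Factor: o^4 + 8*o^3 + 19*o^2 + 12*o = (o)*(o^3 + 8*o^2 + 19*o + 12) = o*(o + 3)*(o^2 + 5*o + 4) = o*(o + 3)*(o + 4)*(o + 1)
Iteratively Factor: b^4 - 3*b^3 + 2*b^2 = (b - 2)*(b^3 - b^2) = b*(b - 2)*(b^2 - b) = b^2*(b - 2)*(b - 1)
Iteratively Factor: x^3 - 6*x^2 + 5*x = (x - 5)*(x^2 - x) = (x - 5)*(x - 1)*(x)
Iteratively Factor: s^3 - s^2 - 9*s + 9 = (s - 1)*(s^2 - 9) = (s - 3)*(s - 1)*(s + 3)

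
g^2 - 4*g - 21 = (g - 7)*(g + 3)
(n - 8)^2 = n^2 - 16*n + 64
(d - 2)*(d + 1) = d^2 - d - 2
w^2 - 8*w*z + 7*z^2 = (w - 7*z)*(w - z)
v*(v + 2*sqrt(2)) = v^2 + 2*sqrt(2)*v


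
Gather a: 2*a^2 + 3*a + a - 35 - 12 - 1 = 2*a^2 + 4*a - 48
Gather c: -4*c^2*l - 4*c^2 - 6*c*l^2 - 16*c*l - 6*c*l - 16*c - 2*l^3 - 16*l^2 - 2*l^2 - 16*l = c^2*(-4*l - 4) + c*(-6*l^2 - 22*l - 16) - 2*l^3 - 18*l^2 - 16*l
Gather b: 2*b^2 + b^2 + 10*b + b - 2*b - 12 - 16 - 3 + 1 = 3*b^2 + 9*b - 30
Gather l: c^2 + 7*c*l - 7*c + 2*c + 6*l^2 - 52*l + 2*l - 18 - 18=c^2 - 5*c + 6*l^2 + l*(7*c - 50) - 36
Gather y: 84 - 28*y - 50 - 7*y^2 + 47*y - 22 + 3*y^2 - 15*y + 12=-4*y^2 + 4*y + 24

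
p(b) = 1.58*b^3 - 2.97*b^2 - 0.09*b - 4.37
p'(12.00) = 611.19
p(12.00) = 2297.11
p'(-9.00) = 437.31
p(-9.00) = -1395.95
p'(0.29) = -1.41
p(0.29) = -4.61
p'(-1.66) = 22.83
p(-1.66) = -19.63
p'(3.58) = 39.39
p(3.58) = 29.74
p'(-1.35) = 16.57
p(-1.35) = -13.55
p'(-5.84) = 196.26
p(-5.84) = -419.84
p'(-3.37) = 73.76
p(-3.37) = -98.27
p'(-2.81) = 54.03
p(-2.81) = -62.63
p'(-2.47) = 43.50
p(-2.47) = -46.08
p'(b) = 4.74*b^2 - 5.94*b - 0.09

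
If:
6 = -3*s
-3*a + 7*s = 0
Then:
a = -14/3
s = -2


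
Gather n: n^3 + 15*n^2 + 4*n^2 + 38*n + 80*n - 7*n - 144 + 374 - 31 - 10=n^3 + 19*n^2 + 111*n + 189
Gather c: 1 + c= c + 1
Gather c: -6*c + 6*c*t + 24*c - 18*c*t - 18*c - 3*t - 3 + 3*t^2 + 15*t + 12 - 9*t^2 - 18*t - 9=-12*c*t - 6*t^2 - 6*t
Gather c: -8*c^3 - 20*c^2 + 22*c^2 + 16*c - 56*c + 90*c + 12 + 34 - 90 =-8*c^3 + 2*c^2 + 50*c - 44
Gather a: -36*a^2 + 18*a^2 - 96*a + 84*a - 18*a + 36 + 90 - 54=-18*a^2 - 30*a + 72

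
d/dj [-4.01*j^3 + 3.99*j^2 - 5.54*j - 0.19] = -12.03*j^2 + 7.98*j - 5.54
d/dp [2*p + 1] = 2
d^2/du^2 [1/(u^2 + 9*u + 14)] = 2*(-u^2 - 9*u + (2*u + 9)^2 - 14)/(u^2 + 9*u + 14)^3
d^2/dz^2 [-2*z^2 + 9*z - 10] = -4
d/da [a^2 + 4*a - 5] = 2*a + 4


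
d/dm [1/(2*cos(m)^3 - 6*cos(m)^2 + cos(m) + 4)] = (6*cos(m)^2 - 12*cos(m) + 1)*sin(m)/(2*cos(m)^3 - 6*cos(m)^2 + cos(m) + 4)^2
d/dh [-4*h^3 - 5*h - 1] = -12*h^2 - 5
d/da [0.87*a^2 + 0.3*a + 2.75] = 1.74*a + 0.3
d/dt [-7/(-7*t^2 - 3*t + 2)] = 7*(-14*t - 3)/(7*t^2 + 3*t - 2)^2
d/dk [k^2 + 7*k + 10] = 2*k + 7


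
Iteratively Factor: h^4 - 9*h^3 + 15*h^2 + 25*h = (h - 5)*(h^3 - 4*h^2 - 5*h) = h*(h - 5)*(h^2 - 4*h - 5) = h*(h - 5)*(h + 1)*(h - 5)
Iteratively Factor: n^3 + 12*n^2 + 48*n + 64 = (n + 4)*(n^2 + 8*n + 16) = (n + 4)^2*(n + 4)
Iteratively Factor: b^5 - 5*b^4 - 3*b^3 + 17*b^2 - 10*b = (b - 1)*(b^4 - 4*b^3 - 7*b^2 + 10*b) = (b - 1)*(b + 2)*(b^3 - 6*b^2 + 5*b) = (b - 1)^2*(b + 2)*(b^2 - 5*b) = (b - 5)*(b - 1)^2*(b + 2)*(b)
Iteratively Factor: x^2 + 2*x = (x + 2)*(x)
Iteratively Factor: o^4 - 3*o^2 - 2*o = (o)*(o^3 - 3*o - 2) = o*(o + 1)*(o^2 - o - 2) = o*(o - 2)*(o + 1)*(o + 1)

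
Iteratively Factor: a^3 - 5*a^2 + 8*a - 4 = (a - 1)*(a^2 - 4*a + 4) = (a - 2)*(a - 1)*(a - 2)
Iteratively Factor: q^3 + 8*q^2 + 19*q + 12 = (q + 1)*(q^2 + 7*q + 12) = (q + 1)*(q + 4)*(q + 3)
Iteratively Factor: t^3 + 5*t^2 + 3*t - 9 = (t + 3)*(t^2 + 2*t - 3) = (t - 1)*(t + 3)*(t + 3)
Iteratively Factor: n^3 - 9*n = (n + 3)*(n^2 - 3*n) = n*(n + 3)*(n - 3)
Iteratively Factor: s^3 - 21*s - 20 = (s + 4)*(s^2 - 4*s - 5) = (s + 1)*(s + 4)*(s - 5)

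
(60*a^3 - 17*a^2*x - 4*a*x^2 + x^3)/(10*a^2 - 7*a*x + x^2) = (-12*a^2 + a*x + x^2)/(-2*a + x)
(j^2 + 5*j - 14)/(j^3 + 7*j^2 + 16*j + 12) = (j^2 + 5*j - 14)/(j^3 + 7*j^2 + 16*j + 12)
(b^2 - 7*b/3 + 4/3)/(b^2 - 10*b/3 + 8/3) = (b - 1)/(b - 2)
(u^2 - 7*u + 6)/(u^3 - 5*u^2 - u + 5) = (u - 6)/(u^2 - 4*u - 5)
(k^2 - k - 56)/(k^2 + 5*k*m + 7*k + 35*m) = (k - 8)/(k + 5*m)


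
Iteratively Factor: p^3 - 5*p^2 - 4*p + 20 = (p + 2)*(p^2 - 7*p + 10) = (p - 2)*(p + 2)*(p - 5)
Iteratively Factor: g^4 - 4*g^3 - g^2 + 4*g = (g + 1)*(g^3 - 5*g^2 + 4*g) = (g - 4)*(g + 1)*(g^2 - g) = (g - 4)*(g - 1)*(g + 1)*(g)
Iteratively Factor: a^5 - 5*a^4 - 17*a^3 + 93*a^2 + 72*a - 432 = (a - 4)*(a^4 - a^3 - 21*a^2 + 9*a + 108) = (a - 4)*(a - 3)*(a^3 + 2*a^2 - 15*a - 36) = (a - 4)^2*(a - 3)*(a^2 + 6*a + 9) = (a - 4)^2*(a - 3)*(a + 3)*(a + 3)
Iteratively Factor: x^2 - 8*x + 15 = (x - 3)*(x - 5)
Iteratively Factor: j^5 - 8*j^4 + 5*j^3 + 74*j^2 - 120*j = (j)*(j^4 - 8*j^3 + 5*j^2 + 74*j - 120) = j*(j - 2)*(j^3 - 6*j^2 - 7*j + 60) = j*(j - 5)*(j - 2)*(j^2 - j - 12) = j*(j - 5)*(j - 4)*(j - 2)*(j + 3)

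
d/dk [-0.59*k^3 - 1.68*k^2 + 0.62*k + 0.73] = -1.77*k^2 - 3.36*k + 0.62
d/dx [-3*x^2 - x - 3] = -6*x - 1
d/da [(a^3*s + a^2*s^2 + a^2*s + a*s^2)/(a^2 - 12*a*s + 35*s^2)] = s*(-2*a*(a - 6*s)*(a^2 + a*s + a + s) + (a^2 - 12*a*s + 35*s^2)*(3*a^2 + 2*a*s + 2*a + s))/(a^2 - 12*a*s + 35*s^2)^2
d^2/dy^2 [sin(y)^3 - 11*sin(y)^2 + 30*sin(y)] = -9*sin(y)^3 + 44*sin(y)^2 - 24*sin(y) - 22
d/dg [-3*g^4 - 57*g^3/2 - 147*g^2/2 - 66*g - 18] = -12*g^3 - 171*g^2/2 - 147*g - 66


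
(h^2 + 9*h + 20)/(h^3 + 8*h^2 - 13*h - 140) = (h + 4)/(h^2 + 3*h - 28)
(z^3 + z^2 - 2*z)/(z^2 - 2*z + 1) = z*(z + 2)/(z - 1)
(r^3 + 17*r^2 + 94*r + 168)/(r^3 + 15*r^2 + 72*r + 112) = (r + 6)/(r + 4)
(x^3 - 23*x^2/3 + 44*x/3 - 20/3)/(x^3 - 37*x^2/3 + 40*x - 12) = (3*x^3 - 23*x^2 + 44*x - 20)/(3*x^3 - 37*x^2 + 120*x - 36)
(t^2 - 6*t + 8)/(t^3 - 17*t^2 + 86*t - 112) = (t - 4)/(t^2 - 15*t + 56)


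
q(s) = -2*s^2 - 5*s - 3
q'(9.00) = -41.00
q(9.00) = -210.00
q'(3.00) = -17.00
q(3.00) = -36.00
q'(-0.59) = -2.64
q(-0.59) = -0.75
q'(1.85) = -12.40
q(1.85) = -19.10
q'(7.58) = -35.32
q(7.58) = -155.81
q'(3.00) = -17.00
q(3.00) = -36.00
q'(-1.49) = 0.96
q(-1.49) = 0.01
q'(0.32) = -6.28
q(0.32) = -4.80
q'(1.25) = -10.00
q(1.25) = -12.38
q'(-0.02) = -4.92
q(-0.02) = -2.90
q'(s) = -4*s - 5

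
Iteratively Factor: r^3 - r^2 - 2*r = (r - 2)*(r^2 + r) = r*(r - 2)*(r + 1)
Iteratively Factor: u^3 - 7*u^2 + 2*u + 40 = (u - 4)*(u^2 - 3*u - 10) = (u - 5)*(u - 4)*(u + 2)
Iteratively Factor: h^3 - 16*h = (h - 4)*(h^2 + 4*h) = (h - 4)*(h + 4)*(h)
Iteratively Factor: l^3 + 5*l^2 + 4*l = (l + 4)*(l^2 + l) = (l + 1)*(l + 4)*(l)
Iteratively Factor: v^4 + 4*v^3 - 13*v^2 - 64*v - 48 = (v - 4)*(v^3 + 8*v^2 + 19*v + 12) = (v - 4)*(v + 3)*(v^2 + 5*v + 4) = (v - 4)*(v + 3)*(v + 4)*(v + 1)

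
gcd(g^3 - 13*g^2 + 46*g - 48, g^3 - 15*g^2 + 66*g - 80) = g^2 - 10*g + 16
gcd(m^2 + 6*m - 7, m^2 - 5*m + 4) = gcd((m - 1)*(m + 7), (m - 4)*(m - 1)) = m - 1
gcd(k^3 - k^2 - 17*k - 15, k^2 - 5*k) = k - 5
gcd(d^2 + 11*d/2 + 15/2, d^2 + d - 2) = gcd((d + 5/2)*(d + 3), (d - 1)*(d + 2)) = 1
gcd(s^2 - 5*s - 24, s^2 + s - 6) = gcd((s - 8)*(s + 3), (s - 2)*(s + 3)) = s + 3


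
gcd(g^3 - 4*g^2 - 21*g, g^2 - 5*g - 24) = g + 3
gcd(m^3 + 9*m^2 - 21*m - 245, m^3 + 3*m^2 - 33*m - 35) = m^2 + 2*m - 35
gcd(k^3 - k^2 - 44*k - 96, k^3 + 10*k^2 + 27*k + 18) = k + 3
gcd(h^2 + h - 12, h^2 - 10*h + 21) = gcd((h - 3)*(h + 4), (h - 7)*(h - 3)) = h - 3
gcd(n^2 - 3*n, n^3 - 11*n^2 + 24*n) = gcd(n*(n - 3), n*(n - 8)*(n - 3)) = n^2 - 3*n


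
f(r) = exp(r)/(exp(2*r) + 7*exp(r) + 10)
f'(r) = (-2*exp(2*r) - 7*exp(r))*exp(r)/(exp(2*r) + 7*exp(r) + 10)^2 + exp(r)/(exp(2*r) + 7*exp(r) + 10) = (10 - exp(2*r))*exp(r)/(exp(4*r) + 14*exp(3*r) + 69*exp(2*r) + 140*exp(r) + 100)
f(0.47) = 0.07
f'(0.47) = 0.02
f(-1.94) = 0.01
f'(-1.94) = 0.01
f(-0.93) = 0.03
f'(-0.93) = 0.02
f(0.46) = 0.07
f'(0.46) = 0.02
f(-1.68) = 0.02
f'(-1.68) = 0.01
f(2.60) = 0.05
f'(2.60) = -0.03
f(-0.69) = 0.04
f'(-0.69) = 0.03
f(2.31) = 0.06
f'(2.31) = -0.03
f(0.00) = 0.06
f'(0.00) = 0.03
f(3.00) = 0.04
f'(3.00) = -0.03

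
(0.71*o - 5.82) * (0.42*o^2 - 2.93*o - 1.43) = 0.2982*o^3 - 4.5247*o^2 + 16.0373*o + 8.3226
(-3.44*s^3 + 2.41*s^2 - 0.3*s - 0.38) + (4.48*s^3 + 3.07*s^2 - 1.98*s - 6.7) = 1.04*s^3 + 5.48*s^2 - 2.28*s - 7.08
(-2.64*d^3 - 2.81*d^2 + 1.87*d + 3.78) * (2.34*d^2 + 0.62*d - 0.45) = -6.1776*d^5 - 8.2122*d^4 + 3.8216*d^3 + 11.2691*d^2 + 1.5021*d - 1.701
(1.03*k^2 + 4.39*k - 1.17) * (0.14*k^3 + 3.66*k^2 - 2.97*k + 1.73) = 0.1442*k^5 + 4.3844*k^4 + 12.8445*k^3 - 15.5386*k^2 + 11.0696*k - 2.0241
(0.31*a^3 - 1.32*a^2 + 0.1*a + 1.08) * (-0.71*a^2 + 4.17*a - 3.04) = -0.2201*a^5 + 2.2299*a^4 - 6.5178*a^3 + 3.663*a^2 + 4.1996*a - 3.2832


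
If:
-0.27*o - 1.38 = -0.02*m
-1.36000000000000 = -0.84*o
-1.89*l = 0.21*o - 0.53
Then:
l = 0.10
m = 90.86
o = 1.62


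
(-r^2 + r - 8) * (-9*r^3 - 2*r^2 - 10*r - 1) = 9*r^5 - 7*r^4 + 80*r^3 + 7*r^2 + 79*r + 8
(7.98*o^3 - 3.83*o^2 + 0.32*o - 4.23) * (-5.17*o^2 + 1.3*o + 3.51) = -41.2566*o^5 + 30.1751*o^4 + 21.3764*o^3 + 8.8418*o^2 - 4.3758*o - 14.8473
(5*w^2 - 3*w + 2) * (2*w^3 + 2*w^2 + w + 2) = 10*w^5 + 4*w^4 + 3*w^3 + 11*w^2 - 4*w + 4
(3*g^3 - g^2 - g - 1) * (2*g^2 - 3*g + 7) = 6*g^5 - 11*g^4 + 22*g^3 - 6*g^2 - 4*g - 7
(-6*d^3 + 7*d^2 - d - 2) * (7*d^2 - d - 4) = -42*d^5 + 55*d^4 + 10*d^3 - 41*d^2 + 6*d + 8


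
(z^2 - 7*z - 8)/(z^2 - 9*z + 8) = (z + 1)/(z - 1)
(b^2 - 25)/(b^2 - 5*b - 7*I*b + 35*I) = (b + 5)/(b - 7*I)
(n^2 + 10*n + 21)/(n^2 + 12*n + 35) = (n + 3)/(n + 5)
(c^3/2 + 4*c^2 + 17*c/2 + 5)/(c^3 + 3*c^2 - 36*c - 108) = (c^3 + 8*c^2 + 17*c + 10)/(2*(c^3 + 3*c^2 - 36*c - 108))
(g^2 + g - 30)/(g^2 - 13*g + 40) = (g + 6)/(g - 8)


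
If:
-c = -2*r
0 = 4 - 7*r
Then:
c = 8/7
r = 4/7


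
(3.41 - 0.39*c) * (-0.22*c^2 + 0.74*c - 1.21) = 0.0858*c^3 - 1.0388*c^2 + 2.9953*c - 4.1261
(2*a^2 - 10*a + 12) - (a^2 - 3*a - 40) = a^2 - 7*a + 52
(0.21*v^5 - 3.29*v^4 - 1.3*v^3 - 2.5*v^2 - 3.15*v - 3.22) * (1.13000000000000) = 0.2373*v^5 - 3.7177*v^4 - 1.469*v^3 - 2.825*v^2 - 3.5595*v - 3.6386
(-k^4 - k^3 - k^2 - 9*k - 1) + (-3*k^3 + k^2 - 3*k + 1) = -k^4 - 4*k^3 - 12*k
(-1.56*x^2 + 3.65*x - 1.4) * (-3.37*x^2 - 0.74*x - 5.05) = 5.2572*x^4 - 11.1461*x^3 + 9.895*x^2 - 17.3965*x + 7.07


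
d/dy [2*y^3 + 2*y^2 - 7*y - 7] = 6*y^2 + 4*y - 7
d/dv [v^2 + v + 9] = 2*v + 1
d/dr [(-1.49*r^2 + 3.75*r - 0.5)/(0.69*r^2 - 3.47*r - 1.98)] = (2.5828*r^2 + 6.5904*r - 9.16)/(0.4761*r^4 - 4.7886*r^3 + 9.3085*r^2 + 13.7412*r + 3.9204)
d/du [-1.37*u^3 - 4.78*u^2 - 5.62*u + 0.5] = -4.11*u^2 - 9.56*u - 5.62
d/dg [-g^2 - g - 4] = -2*g - 1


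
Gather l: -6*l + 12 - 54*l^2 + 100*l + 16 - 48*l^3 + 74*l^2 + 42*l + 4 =-48*l^3 + 20*l^2 + 136*l + 32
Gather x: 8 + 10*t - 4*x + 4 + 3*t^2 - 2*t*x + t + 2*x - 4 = 3*t^2 + 11*t + x*(-2*t - 2) + 8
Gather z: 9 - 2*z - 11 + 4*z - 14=2*z - 16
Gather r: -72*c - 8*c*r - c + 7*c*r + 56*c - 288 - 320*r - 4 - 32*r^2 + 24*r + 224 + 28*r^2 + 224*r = -17*c - 4*r^2 + r*(-c - 72) - 68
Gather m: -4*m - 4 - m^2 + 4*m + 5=1 - m^2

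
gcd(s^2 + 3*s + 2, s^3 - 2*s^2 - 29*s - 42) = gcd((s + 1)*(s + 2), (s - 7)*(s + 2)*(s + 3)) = s + 2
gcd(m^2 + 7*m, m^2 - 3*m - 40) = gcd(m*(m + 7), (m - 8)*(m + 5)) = 1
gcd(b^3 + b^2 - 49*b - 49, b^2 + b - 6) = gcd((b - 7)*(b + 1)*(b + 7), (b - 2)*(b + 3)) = 1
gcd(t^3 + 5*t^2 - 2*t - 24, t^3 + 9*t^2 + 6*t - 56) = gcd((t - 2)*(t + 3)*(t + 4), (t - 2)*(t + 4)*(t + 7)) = t^2 + 2*t - 8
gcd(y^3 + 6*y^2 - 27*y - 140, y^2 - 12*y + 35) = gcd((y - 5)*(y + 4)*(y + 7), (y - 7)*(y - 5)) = y - 5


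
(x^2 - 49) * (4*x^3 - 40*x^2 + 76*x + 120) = 4*x^5 - 40*x^4 - 120*x^3 + 2080*x^2 - 3724*x - 5880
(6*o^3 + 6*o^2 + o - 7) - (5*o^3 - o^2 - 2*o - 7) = o^3 + 7*o^2 + 3*o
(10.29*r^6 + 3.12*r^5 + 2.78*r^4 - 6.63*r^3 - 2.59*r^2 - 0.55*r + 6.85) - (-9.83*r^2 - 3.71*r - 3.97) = 10.29*r^6 + 3.12*r^5 + 2.78*r^4 - 6.63*r^3 + 7.24*r^2 + 3.16*r + 10.82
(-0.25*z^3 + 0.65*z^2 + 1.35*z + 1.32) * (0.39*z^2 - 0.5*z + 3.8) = -0.0975*z^5 + 0.3785*z^4 - 0.7485*z^3 + 2.3098*z^2 + 4.47*z + 5.016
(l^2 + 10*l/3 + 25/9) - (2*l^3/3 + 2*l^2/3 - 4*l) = -2*l^3/3 + l^2/3 + 22*l/3 + 25/9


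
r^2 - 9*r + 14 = (r - 7)*(r - 2)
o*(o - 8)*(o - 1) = o^3 - 9*o^2 + 8*o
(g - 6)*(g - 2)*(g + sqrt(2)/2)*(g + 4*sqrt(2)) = g^4 - 8*g^3 + 9*sqrt(2)*g^3/2 - 36*sqrt(2)*g^2 + 16*g^2 - 32*g + 54*sqrt(2)*g + 48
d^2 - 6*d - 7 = (d - 7)*(d + 1)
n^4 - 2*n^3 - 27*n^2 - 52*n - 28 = (n - 7)*(n + 1)*(n + 2)^2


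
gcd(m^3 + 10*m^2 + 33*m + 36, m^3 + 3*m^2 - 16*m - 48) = m^2 + 7*m + 12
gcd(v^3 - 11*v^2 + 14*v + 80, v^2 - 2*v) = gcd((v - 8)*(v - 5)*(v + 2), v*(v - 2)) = 1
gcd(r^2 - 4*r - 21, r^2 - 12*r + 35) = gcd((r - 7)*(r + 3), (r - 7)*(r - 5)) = r - 7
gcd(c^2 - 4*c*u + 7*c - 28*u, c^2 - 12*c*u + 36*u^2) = 1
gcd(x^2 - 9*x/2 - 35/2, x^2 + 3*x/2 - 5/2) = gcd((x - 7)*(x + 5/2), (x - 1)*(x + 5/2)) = x + 5/2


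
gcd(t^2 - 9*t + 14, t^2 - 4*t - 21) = t - 7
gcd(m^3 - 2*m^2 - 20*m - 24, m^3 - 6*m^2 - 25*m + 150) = m - 6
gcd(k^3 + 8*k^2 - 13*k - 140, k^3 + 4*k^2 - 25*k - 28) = k^2 + 3*k - 28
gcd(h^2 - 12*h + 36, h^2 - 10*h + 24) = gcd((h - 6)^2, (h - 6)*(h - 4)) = h - 6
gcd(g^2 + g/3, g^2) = g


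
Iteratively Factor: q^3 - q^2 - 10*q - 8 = (q - 4)*(q^2 + 3*q + 2) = (q - 4)*(q + 1)*(q + 2)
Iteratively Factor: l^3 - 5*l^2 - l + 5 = (l - 1)*(l^2 - 4*l - 5) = (l - 1)*(l + 1)*(l - 5)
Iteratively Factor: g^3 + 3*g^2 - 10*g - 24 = (g + 4)*(g^2 - g - 6) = (g + 2)*(g + 4)*(g - 3)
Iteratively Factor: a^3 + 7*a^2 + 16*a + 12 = (a + 3)*(a^2 + 4*a + 4) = (a + 2)*(a + 3)*(a + 2)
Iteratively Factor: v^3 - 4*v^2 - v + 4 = (v - 4)*(v^2 - 1) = (v - 4)*(v - 1)*(v + 1)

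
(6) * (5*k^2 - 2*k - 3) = 30*k^2 - 12*k - 18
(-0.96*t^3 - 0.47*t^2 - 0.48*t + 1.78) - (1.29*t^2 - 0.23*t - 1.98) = -0.96*t^3 - 1.76*t^2 - 0.25*t + 3.76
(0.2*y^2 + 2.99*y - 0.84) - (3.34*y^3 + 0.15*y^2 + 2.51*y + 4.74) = -3.34*y^3 + 0.05*y^2 + 0.48*y - 5.58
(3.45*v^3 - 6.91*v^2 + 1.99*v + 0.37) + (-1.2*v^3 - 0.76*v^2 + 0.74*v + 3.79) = 2.25*v^3 - 7.67*v^2 + 2.73*v + 4.16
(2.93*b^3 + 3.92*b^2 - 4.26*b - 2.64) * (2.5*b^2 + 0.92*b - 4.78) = 7.325*b^5 + 12.4956*b^4 - 21.049*b^3 - 29.2568*b^2 + 17.934*b + 12.6192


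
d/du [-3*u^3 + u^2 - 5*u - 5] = -9*u^2 + 2*u - 5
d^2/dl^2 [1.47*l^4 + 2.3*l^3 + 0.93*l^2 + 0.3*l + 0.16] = 17.64*l^2 + 13.8*l + 1.86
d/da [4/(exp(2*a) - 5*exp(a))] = 4*(5 - 2*exp(a))*exp(-a)/(exp(a) - 5)^2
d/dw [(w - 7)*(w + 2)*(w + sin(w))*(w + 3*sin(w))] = (w - 7)*(w + 2)*(w + sin(w))*(3*cos(w) + 1) + (w - 7)*(w + 2)*(w + 3*sin(w))*(cos(w) + 1) + (w - 7)*(w + sin(w))*(w + 3*sin(w)) + (w + 2)*(w + sin(w))*(w + 3*sin(w))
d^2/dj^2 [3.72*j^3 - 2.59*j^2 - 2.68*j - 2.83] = 22.32*j - 5.18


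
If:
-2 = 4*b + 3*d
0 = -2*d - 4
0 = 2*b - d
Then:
No Solution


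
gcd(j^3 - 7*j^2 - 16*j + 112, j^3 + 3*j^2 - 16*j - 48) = j^2 - 16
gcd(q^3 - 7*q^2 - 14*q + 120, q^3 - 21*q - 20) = q^2 - q - 20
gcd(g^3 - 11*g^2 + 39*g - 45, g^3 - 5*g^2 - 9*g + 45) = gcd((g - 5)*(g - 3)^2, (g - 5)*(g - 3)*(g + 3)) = g^2 - 8*g + 15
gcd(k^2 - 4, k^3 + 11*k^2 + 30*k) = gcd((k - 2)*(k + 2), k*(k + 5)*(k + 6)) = 1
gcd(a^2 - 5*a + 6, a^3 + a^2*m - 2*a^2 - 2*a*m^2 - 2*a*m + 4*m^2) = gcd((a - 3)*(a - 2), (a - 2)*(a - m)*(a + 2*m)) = a - 2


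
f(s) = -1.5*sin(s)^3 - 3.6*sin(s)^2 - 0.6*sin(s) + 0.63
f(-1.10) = -0.63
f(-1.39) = -0.84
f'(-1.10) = 1.02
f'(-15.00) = -1.66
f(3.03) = 0.52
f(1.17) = -4.15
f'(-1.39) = 0.38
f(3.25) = 0.65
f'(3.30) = -0.42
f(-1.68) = -0.86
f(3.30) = 0.64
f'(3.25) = -0.13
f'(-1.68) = -0.23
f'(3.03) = 1.45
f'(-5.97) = -3.09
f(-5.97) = 0.06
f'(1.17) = -4.31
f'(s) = -4.5*sin(s)^2*cos(s) - 7.2*sin(s)*cos(s) - 0.6*cos(s)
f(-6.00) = 0.15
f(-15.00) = -0.09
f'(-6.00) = -2.85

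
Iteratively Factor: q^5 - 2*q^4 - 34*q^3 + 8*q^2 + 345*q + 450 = (q + 2)*(q^4 - 4*q^3 - 26*q^2 + 60*q + 225) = (q + 2)*(q + 3)*(q^3 - 7*q^2 - 5*q + 75) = (q + 2)*(q + 3)^2*(q^2 - 10*q + 25) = (q - 5)*(q + 2)*(q + 3)^2*(q - 5)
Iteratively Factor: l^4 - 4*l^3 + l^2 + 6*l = (l + 1)*(l^3 - 5*l^2 + 6*l) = (l - 3)*(l + 1)*(l^2 - 2*l) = l*(l - 3)*(l + 1)*(l - 2)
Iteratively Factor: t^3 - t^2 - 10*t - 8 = (t + 1)*(t^2 - 2*t - 8) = (t + 1)*(t + 2)*(t - 4)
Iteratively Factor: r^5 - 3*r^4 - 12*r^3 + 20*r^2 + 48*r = (r - 3)*(r^4 - 12*r^2 - 16*r) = r*(r - 3)*(r^3 - 12*r - 16) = r*(r - 3)*(r + 2)*(r^2 - 2*r - 8) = r*(r - 3)*(r + 2)^2*(r - 4)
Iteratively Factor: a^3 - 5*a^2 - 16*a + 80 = (a - 4)*(a^2 - a - 20) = (a - 4)*(a + 4)*(a - 5)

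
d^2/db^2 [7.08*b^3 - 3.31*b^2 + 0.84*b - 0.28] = 42.48*b - 6.62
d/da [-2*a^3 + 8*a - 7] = 8 - 6*a^2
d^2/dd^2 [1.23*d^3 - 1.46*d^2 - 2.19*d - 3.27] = 7.38*d - 2.92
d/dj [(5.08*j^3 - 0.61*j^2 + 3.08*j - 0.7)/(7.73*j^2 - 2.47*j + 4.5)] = (39.2684*j^4 - 25.0952*j^3 + 46.2783*j^2 + 5.332*j + 12.131)/(59.7529*j^4 - 38.1862*j^3 + 75.6709*j^2 - 22.23*j + 20.25)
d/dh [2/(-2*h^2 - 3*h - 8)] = 2*(4*h + 3)/(2*h^2 + 3*h + 8)^2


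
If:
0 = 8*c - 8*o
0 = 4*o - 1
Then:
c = 1/4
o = 1/4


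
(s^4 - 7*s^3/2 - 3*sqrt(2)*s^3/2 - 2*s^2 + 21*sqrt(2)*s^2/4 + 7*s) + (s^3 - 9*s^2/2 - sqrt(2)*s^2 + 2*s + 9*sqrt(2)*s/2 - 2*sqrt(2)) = s^4 - 5*s^3/2 - 3*sqrt(2)*s^3/2 - 13*s^2/2 + 17*sqrt(2)*s^2/4 + 9*sqrt(2)*s/2 + 9*s - 2*sqrt(2)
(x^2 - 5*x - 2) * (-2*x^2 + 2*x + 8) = -2*x^4 + 12*x^3 + 2*x^2 - 44*x - 16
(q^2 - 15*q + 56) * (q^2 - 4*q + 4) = q^4 - 19*q^3 + 120*q^2 - 284*q + 224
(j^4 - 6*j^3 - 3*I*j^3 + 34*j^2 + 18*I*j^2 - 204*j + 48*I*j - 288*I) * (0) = 0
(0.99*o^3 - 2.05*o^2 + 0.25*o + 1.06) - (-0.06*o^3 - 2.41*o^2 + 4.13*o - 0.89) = 1.05*o^3 + 0.36*o^2 - 3.88*o + 1.95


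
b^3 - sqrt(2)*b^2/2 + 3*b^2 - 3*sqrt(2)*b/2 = b*(b + 3)*(b - sqrt(2)/2)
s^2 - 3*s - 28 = (s - 7)*(s + 4)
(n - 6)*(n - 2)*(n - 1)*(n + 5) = n^4 - 4*n^3 - 25*n^2 + 88*n - 60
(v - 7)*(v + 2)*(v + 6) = v^3 + v^2 - 44*v - 84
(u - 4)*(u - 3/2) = u^2 - 11*u/2 + 6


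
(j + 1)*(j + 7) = j^2 + 8*j + 7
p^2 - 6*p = p*(p - 6)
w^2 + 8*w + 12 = (w + 2)*(w + 6)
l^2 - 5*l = l*(l - 5)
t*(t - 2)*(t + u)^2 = t^4 + 2*t^3*u - 2*t^3 + t^2*u^2 - 4*t^2*u - 2*t*u^2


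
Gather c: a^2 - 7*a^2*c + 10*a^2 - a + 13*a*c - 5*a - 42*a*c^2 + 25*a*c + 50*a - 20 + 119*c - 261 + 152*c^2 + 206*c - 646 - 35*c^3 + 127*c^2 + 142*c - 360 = 11*a^2 + 44*a - 35*c^3 + c^2*(279 - 42*a) + c*(-7*a^2 + 38*a + 467) - 1287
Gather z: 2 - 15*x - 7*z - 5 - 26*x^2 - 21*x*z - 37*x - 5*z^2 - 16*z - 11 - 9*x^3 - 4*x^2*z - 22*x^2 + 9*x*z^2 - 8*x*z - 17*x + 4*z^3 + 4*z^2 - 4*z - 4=-9*x^3 - 48*x^2 - 69*x + 4*z^3 + z^2*(9*x - 1) + z*(-4*x^2 - 29*x - 27) - 18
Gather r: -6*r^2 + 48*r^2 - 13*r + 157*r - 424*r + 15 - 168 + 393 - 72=42*r^2 - 280*r + 168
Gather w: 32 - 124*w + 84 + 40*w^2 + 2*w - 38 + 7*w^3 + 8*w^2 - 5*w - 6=7*w^3 + 48*w^2 - 127*w + 72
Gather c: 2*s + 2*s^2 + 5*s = 2*s^2 + 7*s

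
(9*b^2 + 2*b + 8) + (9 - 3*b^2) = 6*b^2 + 2*b + 17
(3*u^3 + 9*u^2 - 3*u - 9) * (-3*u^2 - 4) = -9*u^5 - 27*u^4 - 3*u^3 - 9*u^2 + 12*u + 36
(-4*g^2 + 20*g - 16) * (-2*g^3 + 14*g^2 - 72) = 8*g^5 - 96*g^4 + 312*g^3 + 64*g^2 - 1440*g + 1152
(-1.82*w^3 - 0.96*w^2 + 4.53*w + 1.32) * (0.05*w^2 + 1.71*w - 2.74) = -0.091*w^5 - 3.1602*w^4 + 3.5717*w^3 + 10.4427*w^2 - 10.155*w - 3.6168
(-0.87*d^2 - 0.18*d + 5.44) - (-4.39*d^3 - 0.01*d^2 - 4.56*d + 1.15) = 4.39*d^3 - 0.86*d^2 + 4.38*d + 4.29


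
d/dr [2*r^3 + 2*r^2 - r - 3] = 6*r^2 + 4*r - 1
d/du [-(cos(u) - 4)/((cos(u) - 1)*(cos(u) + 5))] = (sin(u)^2 + 8*cos(u) + 10)*sin(u)/((cos(u) - 1)^2*(cos(u) + 5)^2)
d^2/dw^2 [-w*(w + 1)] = -2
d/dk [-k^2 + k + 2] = 1 - 2*k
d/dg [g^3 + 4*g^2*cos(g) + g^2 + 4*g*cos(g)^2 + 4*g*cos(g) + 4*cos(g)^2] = -4*g^2*sin(g) + 3*g^2 - 4*g*sin(g) - 4*g*sin(2*g) + 8*g*cos(g) + 2*g - 4*sin(2*g) + 4*cos(g)^2 + 4*cos(g)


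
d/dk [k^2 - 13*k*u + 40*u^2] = 2*k - 13*u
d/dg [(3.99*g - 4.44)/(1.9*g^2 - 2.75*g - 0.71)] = (-7.581*g^2 + 16.872*g - 15.0429)/(3.61*g^4 - 10.45*g^3 + 4.8645*g^2 + 3.905*g + 0.5041)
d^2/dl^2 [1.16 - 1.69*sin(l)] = 1.69*sin(l)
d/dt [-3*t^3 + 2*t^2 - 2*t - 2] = -9*t^2 + 4*t - 2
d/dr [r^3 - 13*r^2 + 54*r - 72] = 3*r^2 - 26*r + 54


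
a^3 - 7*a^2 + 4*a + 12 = (a - 6)*(a - 2)*(a + 1)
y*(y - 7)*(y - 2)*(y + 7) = y^4 - 2*y^3 - 49*y^2 + 98*y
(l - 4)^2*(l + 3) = l^3 - 5*l^2 - 8*l + 48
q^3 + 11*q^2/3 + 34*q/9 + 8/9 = (q + 1/3)*(q + 4/3)*(q + 2)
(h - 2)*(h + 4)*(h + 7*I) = h^3 + 2*h^2 + 7*I*h^2 - 8*h + 14*I*h - 56*I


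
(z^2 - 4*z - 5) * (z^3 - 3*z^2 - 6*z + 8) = z^5 - 7*z^4 + z^3 + 47*z^2 - 2*z - 40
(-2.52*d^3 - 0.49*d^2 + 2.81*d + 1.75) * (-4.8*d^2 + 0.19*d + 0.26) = 12.096*d^5 + 1.8732*d^4 - 14.2363*d^3 - 7.9935*d^2 + 1.0631*d + 0.455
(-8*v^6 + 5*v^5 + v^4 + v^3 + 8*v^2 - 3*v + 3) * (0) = 0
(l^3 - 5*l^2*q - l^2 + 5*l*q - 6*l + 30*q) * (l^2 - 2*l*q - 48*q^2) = l^5 - 7*l^4*q - l^4 - 38*l^3*q^2 + 7*l^3*q - 6*l^3 + 240*l^2*q^3 + 38*l^2*q^2 + 42*l^2*q - 240*l*q^3 + 228*l*q^2 - 1440*q^3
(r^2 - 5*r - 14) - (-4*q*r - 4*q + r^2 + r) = 4*q*r + 4*q - 6*r - 14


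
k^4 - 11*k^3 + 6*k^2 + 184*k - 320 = (k - 8)*(k - 5)*(k - 2)*(k + 4)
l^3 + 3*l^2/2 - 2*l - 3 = (l + 3/2)*(l - sqrt(2))*(l + sqrt(2))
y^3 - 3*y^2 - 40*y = y*(y - 8)*(y + 5)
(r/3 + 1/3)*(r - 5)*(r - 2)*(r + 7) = r^4/3 + r^3/3 - 13*r^2 + 31*r/3 + 70/3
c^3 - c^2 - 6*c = c*(c - 3)*(c + 2)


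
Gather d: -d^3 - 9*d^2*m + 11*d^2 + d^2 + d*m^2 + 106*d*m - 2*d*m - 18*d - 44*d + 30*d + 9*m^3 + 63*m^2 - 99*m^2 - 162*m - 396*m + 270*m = -d^3 + d^2*(12 - 9*m) + d*(m^2 + 104*m - 32) + 9*m^3 - 36*m^2 - 288*m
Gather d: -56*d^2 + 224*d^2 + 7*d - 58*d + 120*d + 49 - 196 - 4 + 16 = 168*d^2 + 69*d - 135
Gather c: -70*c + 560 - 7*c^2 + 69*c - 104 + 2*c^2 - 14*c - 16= -5*c^2 - 15*c + 440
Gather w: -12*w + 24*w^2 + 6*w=24*w^2 - 6*w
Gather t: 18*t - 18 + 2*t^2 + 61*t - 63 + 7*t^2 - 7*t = 9*t^2 + 72*t - 81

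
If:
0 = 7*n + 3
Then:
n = -3/7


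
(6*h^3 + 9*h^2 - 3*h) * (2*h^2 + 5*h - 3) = 12*h^5 + 48*h^4 + 21*h^3 - 42*h^2 + 9*h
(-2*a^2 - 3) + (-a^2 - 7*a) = -3*a^2 - 7*a - 3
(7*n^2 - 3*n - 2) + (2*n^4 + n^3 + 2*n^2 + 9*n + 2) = 2*n^4 + n^3 + 9*n^2 + 6*n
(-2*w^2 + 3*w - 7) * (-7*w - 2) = 14*w^3 - 17*w^2 + 43*w + 14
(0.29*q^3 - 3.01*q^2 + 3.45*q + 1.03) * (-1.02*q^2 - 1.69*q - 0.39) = -0.2958*q^5 + 2.5801*q^4 + 1.4548*q^3 - 5.7072*q^2 - 3.0862*q - 0.4017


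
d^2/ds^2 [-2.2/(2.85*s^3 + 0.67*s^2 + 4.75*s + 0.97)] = ((37.62*s + 2.948)*(2.85*s^3 + 0.67*s^2 + 4.75*s + 0.97) - 2.2*(8.55*s^2 + 1.34*s + 4.75)*(17.1*s^2 + 2.68*s + 9.5))/(2.85*s^3 + 0.67*s^2 + 4.75*s + 0.97)^3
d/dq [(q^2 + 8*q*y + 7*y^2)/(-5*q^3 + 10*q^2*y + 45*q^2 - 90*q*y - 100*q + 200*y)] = (-2*(q + 4*y)*(q^3 - 2*q^2*y - 9*q^2 + 18*q*y + 20*q - 40*y) + (q^2 + 8*q*y + 7*y^2)*(3*q^2 - 4*q*y - 18*q + 18*y + 20))/(5*(q^3 - 2*q^2*y - 9*q^2 + 18*q*y + 20*q - 40*y)^2)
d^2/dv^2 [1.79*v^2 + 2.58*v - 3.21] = 3.58000000000000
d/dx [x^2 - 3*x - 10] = 2*x - 3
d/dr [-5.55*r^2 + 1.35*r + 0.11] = 1.35 - 11.1*r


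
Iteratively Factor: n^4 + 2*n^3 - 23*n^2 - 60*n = (n + 3)*(n^3 - n^2 - 20*n) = (n + 3)*(n + 4)*(n^2 - 5*n) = (n - 5)*(n + 3)*(n + 4)*(n)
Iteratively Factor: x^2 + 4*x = (x + 4)*(x)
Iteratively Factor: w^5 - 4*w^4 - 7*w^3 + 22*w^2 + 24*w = (w + 2)*(w^4 - 6*w^3 + 5*w^2 + 12*w) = (w - 3)*(w + 2)*(w^3 - 3*w^2 - 4*w) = (w - 4)*(w - 3)*(w + 2)*(w^2 + w) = (w - 4)*(w - 3)*(w + 1)*(w + 2)*(w)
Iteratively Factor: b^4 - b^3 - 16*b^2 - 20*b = (b)*(b^3 - b^2 - 16*b - 20) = b*(b + 2)*(b^2 - 3*b - 10) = b*(b + 2)^2*(b - 5)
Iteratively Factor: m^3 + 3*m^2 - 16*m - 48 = (m + 4)*(m^2 - m - 12) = (m + 3)*(m + 4)*(m - 4)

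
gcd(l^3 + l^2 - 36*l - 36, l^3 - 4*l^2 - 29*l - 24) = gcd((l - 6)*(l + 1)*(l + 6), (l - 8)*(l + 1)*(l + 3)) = l + 1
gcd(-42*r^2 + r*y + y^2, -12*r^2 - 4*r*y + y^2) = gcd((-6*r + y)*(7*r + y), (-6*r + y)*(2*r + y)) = -6*r + y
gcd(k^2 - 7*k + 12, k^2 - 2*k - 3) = k - 3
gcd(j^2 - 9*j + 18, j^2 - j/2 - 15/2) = j - 3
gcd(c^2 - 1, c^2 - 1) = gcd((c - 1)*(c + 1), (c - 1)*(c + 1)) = c^2 - 1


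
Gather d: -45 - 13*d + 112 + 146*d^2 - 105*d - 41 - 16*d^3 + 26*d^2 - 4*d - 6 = -16*d^3 + 172*d^2 - 122*d + 20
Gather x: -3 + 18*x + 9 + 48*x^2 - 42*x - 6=48*x^2 - 24*x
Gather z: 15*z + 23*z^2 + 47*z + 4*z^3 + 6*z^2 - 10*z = 4*z^3 + 29*z^2 + 52*z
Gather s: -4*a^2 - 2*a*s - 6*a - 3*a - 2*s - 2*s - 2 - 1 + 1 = -4*a^2 - 9*a + s*(-2*a - 4) - 2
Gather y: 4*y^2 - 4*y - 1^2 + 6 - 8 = 4*y^2 - 4*y - 3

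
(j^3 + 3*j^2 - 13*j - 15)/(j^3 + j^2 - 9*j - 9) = (j + 5)/(j + 3)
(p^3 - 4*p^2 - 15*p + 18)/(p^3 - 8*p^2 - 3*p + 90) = (p - 1)/(p - 5)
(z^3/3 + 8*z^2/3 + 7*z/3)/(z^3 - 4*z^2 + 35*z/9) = 3*(z^2 + 8*z + 7)/(9*z^2 - 36*z + 35)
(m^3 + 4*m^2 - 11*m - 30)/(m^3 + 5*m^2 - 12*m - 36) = (m + 5)/(m + 6)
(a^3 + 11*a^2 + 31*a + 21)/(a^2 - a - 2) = (a^2 + 10*a + 21)/(a - 2)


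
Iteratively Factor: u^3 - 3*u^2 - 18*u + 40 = (u + 4)*(u^2 - 7*u + 10) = (u - 2)*(u + 4)*(u - 5)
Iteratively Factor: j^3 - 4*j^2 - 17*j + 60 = (j - 5)*(j^2 + j - 12) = (j - 5)*(j - 3)*(j + 4)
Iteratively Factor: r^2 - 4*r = (r - 4)*(r)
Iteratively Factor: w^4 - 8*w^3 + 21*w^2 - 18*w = (w - 3)*(w^3 - 5*w^2 + 6*w) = (w - 3)^2*(w^2 - 2*w) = (w - 3)^2*(w - 2)*(w)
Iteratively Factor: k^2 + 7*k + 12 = (k + 3)*(k + 4)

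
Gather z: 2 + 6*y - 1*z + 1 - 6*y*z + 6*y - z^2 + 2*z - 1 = 12*y - z^2 + z*(1 - 6*y) + 2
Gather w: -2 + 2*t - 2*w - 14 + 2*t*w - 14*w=2*t + w*(2*t - 16) - 16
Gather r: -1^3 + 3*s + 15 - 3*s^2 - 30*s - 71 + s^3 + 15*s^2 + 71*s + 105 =s^3 + 12*s^2 + 44*s + 48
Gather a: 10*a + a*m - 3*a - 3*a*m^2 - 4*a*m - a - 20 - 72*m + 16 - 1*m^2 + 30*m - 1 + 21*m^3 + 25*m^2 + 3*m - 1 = a*(-3*m^2 - 3*m + 6) + 21*m^3 + 24*m^2 - 39*m - 6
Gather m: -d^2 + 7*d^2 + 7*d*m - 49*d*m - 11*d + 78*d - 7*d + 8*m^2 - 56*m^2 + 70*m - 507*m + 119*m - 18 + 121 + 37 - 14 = 6*d^2 + 60*d - 48*m^2 + m*(-42*d - 318) + 126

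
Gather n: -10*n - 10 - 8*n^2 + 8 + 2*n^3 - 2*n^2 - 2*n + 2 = 2*n^3 - 10*n^2 - 12*n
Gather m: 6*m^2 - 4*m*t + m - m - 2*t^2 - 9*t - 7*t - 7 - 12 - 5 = 6*m^2 - 4*m*t - 2*t^2 - 16*t - 24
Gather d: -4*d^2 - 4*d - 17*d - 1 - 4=-4*d^2 - 21*d - 5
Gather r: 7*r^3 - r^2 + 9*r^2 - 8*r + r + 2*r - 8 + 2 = 7*r^3 + 8*r^2 - 5*r - 6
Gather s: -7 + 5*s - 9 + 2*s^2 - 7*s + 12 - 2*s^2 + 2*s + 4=0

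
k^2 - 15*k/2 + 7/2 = (k - 7)*(k - 1/2)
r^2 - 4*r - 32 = (r - 8)*(r + 4)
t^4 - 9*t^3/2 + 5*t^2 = t^2*(t - 5/2)*(t - 2)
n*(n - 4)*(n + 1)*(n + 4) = n^4 + n^3 - 16*n^2 - 16*n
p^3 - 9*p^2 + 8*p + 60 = (p - 6)*(p - 5)*(p + 2)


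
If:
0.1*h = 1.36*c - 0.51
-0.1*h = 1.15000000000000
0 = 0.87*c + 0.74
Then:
No Solution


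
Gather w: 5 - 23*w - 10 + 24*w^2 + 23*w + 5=24*w^2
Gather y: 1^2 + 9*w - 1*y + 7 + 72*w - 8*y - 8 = 81*w - 9*y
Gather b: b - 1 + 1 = b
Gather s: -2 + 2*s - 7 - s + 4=s - 5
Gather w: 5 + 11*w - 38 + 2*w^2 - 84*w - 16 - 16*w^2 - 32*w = -14*w^2 - 105*w - 49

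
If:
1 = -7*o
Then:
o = -1/7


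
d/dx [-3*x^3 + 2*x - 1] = 2 - 9*x^2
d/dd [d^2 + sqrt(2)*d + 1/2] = 2*d + sqrt(2)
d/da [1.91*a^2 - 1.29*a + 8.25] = 3.82*a - 1.29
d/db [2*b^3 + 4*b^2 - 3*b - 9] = 6*b^2 + 8*b - 3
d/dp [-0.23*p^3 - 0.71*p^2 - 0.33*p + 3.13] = -0.69*p^2 - 1.42*p - 0.33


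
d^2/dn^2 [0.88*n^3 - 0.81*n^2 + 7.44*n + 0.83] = 5.28*n - 1.62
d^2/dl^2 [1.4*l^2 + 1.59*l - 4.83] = 2.80000000000000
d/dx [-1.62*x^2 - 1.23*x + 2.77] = -3.24*x - 1.23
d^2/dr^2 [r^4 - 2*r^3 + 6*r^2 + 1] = 12*r^2 - 12*r + 12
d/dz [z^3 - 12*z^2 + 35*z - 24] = 3*z^2 - 24*z + 35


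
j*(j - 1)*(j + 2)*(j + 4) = j^4 + 5*j^3 + 2*j^2 - 8*j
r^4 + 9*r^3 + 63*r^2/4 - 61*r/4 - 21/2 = (r - 1)*(r + 1/2)*(r + 7/2)*(r + 6)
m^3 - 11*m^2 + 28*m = m*(m - 7)*(m - 4)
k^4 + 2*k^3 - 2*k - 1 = (k - 1)*(k + 1)^3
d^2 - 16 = (d - 4)*(d + 4)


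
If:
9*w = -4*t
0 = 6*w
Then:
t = 0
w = 0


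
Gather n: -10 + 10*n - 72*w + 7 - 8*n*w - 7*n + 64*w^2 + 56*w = n*(3 - 8*w) + 64*w^2 - 16*w - 3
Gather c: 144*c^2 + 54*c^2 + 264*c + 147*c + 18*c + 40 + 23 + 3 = 198*c^2 + 429*c + 66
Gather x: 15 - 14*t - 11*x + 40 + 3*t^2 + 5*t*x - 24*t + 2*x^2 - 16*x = 3*t^2 - 38*t + 2*x^2 + x*(5*t - 27) + 55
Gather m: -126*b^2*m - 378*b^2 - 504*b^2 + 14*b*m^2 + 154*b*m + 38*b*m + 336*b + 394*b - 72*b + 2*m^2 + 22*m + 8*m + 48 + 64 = -882*b^2 + 658*b + m^2*(14*b + 2) + m*(-126*b^2 + 192*b + 30) + 112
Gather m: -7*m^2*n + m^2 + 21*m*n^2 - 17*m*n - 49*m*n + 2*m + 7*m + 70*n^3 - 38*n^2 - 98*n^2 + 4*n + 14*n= m^2*(1 - 7*n) + m*(21*n^2 - 66*n + 9) + 70*n^3 - 136*n^2 + 18*n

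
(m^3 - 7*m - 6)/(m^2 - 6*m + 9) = (m^2 + 3*m + 2)/(m - 3)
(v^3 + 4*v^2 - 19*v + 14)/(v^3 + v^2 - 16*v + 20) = (v^2 + 6*v - 7)/(v^2 + 3*v - 10)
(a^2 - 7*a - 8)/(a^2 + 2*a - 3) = (a^2 - 7*a - 8)/(a^2 + 2*a - 3)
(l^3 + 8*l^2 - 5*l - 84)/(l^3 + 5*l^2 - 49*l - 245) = (l^2 + l - 12)/(l^2 - 2*l - 35)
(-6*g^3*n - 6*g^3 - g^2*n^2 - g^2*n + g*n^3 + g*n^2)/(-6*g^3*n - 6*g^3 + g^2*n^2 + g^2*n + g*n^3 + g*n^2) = (6*g^2 + g*n - n^2)/(6*g^2 - g*n - n^2)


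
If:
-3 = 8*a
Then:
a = -3/8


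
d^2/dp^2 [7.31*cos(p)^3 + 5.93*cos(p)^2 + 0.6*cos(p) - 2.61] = -6.0825*cos(p) - 11.86*cos(2*p) - 16.4475*cos(3*p)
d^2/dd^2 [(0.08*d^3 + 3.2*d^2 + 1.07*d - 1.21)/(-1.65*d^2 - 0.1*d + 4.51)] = (-2.22044604925031e-16*d^5 + 1.4210854715202e-14*d^4 - 5.96239*d^3 - 122.89497*d^2 - 56.339778*d - 113.10915)/(4.492125*d^6 + 0.81675*d^5 - 36.785925*d^4 - 4.4639*d^3 + 100.548195*d^2 + 6.10203*d - 91.733851)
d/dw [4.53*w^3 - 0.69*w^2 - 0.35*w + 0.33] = 13.59*w^2 - 1.38*w - 0.35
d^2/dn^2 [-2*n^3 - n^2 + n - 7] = -12*n - 2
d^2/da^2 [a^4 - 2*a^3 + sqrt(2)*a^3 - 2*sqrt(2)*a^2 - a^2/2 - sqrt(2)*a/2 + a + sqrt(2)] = 12*a^2 - 12*a + 6*sqrt(2)*a - 4*sqrt(2) - 1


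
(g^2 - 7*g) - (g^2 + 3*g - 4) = 4 - 10*g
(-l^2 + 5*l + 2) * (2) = -2*l^2 + 10*l + 4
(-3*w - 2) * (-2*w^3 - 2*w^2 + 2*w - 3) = 6*w^4 + 10*w^3 - 2*w^2 + 5*w + 6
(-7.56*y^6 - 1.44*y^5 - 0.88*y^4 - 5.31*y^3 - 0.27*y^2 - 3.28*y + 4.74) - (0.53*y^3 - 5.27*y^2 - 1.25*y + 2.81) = -7.56*y^6 - 1.44*y^5 - 0.88*y^4 - 5.84*y^3 + 5.0*y^2 - 2.03*y + 1.93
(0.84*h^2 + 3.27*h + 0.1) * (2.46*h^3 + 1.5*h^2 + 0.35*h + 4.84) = 2.0664*h^5 + 9.3042*h^4 + 5.445*h^3 + 5.3601*h^2 + 15.8618*h + 0.484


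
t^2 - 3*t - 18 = (t - 6)*(t + 3)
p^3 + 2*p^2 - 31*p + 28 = (p - 4)*(p - 1)*(p + 7)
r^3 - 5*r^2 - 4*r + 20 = (r - 5)*(r - 2)*(r + 2)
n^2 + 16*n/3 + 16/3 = (n + 4/3)*(n + 4)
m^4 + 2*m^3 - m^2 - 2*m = m*(m - 1)*(m + 1)*(m + 2)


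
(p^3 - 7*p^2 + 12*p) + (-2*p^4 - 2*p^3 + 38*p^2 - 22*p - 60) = -2*p^4 - p^3 + 31*p^2 - 10*p - 60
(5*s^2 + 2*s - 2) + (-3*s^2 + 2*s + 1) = 2*s^2 + 4*s - 1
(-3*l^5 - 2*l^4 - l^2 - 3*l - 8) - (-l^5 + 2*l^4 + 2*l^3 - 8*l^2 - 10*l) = -2*l^5 - 4*l^4 - 2*l^3 + 7*l^2 + 7*l - 8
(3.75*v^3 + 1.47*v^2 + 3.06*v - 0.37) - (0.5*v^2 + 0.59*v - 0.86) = 3.75*v^3 + 0.97*v^2 + 2.47*v + 0.49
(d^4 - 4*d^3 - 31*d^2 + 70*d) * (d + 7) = d^5 + 3*d^4 - 59*d^3 - 147*d^2 + 490*d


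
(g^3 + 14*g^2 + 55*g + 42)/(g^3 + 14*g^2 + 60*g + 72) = (g^2 + 8*g + 7)/(g^2 + 8*g + 12)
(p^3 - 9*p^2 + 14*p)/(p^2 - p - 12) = p*(-p^2 + 9*p - 14)/(-p^2 + p + 12)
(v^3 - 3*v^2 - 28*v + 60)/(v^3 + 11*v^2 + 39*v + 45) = (v^2 - 8*v + 12)/(v^2 + 6*v + 9)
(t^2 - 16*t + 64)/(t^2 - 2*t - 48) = (t - 8)/(t + 6)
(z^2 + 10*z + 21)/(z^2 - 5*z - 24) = (z + 7)/(z - 8)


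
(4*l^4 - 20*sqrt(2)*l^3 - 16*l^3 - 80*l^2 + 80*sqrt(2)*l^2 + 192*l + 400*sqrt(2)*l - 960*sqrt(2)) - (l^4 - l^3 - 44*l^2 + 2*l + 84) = 3*l^4 - 20*sqrt(2)*l^3 - 15*l^3 - 36*l^2 + 80*sqrt(2)*l^2 + 190*l + 400*sqrt(2)*l - 960*sqrt(2) - 84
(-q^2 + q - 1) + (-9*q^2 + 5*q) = -10*q^2 + 6*q - 1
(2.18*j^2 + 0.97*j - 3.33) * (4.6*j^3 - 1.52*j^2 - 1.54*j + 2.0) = 10.028*j^5 + 1.1484*j^4 - 20.1496*j^3 + 7.9278*j^2 + 7.0682*j - 6.66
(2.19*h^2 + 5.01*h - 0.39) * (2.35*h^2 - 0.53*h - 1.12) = 5.1465*h^4 + 10.6128*h^3 - 6.0246*h^2 - 5.4045*h + 0.4368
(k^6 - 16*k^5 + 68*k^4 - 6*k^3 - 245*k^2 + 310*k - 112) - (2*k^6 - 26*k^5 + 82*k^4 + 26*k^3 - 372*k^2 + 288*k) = -k^6 + 10*k^5 - 14*k^4 - 32*k^3 + 127*k^2 + 22*k - 112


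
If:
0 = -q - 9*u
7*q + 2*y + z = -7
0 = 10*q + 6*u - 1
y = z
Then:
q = 3/28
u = -1/84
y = -31/12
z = -31/12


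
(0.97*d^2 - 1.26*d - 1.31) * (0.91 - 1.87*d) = -1.8139*d^3 + 3.2389*d^2 + 1.3031*d - 1.1921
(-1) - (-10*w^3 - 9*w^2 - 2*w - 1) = 10*w^3 + 9*w^2 + 2*w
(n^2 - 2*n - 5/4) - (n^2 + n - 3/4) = -3*n - 1/2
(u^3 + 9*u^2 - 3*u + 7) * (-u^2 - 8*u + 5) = -u^5 - 17*u^4 - 64*u^3 + 62*u^2 - 71*u + 35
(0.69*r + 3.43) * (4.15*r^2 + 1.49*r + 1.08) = 2.8635*r^3 + 15.2626*r^2 + 5.8559*r + 3.7044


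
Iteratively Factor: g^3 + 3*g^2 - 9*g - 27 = (g + 3)*(g^2 - 9) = (g - 3)*(g + 3)*(g + 3)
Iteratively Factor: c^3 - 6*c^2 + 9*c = (c)*(c^2 - 6*c + 9) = c*(c - 3)*(c - 3)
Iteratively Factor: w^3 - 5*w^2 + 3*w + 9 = (w - 3)*(w^2 - 2*w - 3) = (w - 3)*(w + 1)*(w - 3)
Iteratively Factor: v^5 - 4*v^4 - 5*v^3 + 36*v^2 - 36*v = (v - 2)*(v^4 - 2*v^3 - 9*v^2 + 18*v) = (v - 2)^2*(v^3 - 9*v) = v*(v - 2)^2*(v^2 - 9) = v*(v - 3)*(v - 2)^2*(v + 3)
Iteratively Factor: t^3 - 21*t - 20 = (t - 5)*(t^2 + 5*t + 4) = (t - 5)*(t + 4)*(t + 1)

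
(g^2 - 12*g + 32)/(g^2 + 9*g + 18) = (g^2 - 12*g + 32)/(g^2 + 9*g + 18)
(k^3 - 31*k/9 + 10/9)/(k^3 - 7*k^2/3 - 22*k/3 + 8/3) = (k - 5/3)/(k - 4)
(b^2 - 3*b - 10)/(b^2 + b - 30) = (b + 2)/(b + 6)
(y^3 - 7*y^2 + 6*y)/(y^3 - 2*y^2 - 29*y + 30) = y/(y + 5)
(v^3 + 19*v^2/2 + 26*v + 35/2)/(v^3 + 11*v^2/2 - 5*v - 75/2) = (2*v^2 + 9*v + 7)/(2*v^2 + v - 15)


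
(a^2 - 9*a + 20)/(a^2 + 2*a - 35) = (a - 4)/(a + 7)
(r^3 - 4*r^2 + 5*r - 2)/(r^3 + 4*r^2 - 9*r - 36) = (r^3 - 4*r^2 + 5*r - 2)/(r^3 + 4*r^2 - 9*r - 36)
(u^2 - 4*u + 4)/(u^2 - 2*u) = (u - 2)/u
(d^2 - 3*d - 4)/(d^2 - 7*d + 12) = (d + 1)/(d - 3)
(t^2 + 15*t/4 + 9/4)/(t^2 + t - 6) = (t + 3/4)/(t - 2)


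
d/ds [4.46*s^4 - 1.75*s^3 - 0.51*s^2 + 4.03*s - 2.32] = 17.84*s^3 - 5.25*s^2 - 1.02*s + 4.03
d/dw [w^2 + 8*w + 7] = 2*w + 8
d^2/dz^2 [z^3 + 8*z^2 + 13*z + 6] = 6*z + 16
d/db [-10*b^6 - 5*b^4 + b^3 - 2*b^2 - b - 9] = -60*b^5 - 20*b^3 + 3*b^2 - 4*b - 1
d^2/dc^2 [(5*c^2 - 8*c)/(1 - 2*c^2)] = 2*(32*c^3 - 30*c^2 + 48*c - 5)/(8*c^6 - 12*c^4 + 6*c^2 - 1)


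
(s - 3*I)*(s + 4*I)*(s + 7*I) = s^3 + 8*I*s^2 + 5*s + 84*I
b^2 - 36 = (b - 6)*(b + 6)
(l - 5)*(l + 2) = l^2 - 3*l - 10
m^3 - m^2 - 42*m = m*(m - 7)*(m + 6)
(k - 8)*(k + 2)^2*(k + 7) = k^4 + 3*k^3 - 56*k^2 - 228*k - 224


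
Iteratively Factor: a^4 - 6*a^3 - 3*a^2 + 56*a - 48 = (a - 1)*(a^3 - 5*a^2 - 8*a + 48) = (a - 1)*(a + 3)*(a^2 - 8*a + 16) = (a - 4)*(a - 1)*(a + 3)*(a - 4)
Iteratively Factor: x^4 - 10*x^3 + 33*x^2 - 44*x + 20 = (x - 2)*(x^3 - 8*x^2 + 17*x - 10) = (x - 2)^2*(x^2 - 6*x + 5) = (x - 5)*(x - 2)^2*(x - 1)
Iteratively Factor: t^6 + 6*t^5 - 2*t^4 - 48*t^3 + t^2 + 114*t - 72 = (t - 2)*(t^5 + 8*t^4 + 14*t^3 - 20*t^2 - 39*t + 36) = (t - 2)*(t - 1)*(t^4 + 9*t^3 + 23*t^2 + 3*t - 36) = (t - 2)*(t - 1)^2*(t^3 + 10*t^2 + 33*t + 36) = (t - 2)*(t - 1)^2*(t + 3)*(t^2 + 7*t + 12) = (t - 2)*(t - 1)^2*(t + 3)^2*(t + 4)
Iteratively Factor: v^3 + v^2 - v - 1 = (v - 1)*(v^2 + 2*v + 1) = (v - 1)*(v + 1)*(v + 1)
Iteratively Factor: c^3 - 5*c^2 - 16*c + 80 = (c - 4)*(c^2 - c - 20) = (c - 5)*(c - 4)*(c + 4)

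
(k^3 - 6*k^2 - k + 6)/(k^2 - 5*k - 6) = k - 1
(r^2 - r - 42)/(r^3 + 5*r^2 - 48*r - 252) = 1/(r + 6)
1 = 1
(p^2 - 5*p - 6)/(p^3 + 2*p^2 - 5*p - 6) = (p - 6)/(p^2 + p - 6)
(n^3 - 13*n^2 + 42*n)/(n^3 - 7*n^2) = (n - 6)/n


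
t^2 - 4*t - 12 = (t - 6)*(t + 2)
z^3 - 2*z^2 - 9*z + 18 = (z - 3)*(z - 2)*(z + 3)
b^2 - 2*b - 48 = (b - 8)*(b + 6)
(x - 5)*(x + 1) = x^2 - 4*x - 5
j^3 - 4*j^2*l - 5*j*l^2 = j*(j - 5*l)*(j + l)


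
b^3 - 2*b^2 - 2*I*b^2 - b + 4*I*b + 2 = (b - 2)*(b - I)^2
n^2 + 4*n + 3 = (n + 1)*(n + 3)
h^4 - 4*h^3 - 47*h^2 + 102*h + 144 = (h - 8)*(h - 3)*(h + 1)*(h + 6)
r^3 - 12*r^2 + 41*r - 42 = (r - 7)*(r - 3)*(r - 2)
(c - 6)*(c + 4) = c^2 - 2*c - 24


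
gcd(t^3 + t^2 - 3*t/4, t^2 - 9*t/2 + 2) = t - 1/2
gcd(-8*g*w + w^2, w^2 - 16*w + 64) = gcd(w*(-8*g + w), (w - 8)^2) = 1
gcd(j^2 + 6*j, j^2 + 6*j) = j^2 + 6*j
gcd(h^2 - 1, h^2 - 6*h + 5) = h - 1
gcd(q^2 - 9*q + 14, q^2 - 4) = q - 2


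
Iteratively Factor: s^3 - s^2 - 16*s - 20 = (s + 2)*(s^2 - 3*s - 10) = (s - 5)*(s + 2)*(s + 2)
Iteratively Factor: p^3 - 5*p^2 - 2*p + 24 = (p - 3)*(p^2 - 2*p - 8) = (p - 3)*(p + 2)*(p - 4)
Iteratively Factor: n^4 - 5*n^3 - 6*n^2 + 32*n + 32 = (n - 4)*(n^3 - n^2 - 10*n - 8) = (n - 4)^2*(n^2 + 3*n + 2) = (n - 4)^2*(n + 1)*(n + 2)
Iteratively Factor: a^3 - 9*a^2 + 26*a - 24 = (a - 2)*(a^2 - 7*a + 12) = (a - 3)*(a - 2)*(a - 4)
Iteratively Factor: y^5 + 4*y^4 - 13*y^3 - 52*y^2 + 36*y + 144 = (y + 2)*(y^4 + 2*y^3 - 17*y^2 - 18*y + 72) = (y + 2)*(y + 3)*(y^3 - y^2 - 14*y + 24) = (y + 2)*(y + 3)*(y + 4)*(y^2 - 5*y + 6) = (y - 2)*(y + 2)*(y + 3)*(y + 4)*(y - 3)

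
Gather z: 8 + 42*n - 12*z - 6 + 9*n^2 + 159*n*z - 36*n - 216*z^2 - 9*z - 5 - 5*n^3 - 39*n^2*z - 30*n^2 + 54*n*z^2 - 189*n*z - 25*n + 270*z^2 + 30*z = -5*n^3 - 21*n^2 - 19*n + z^2*(54*n + 54) + z*(-39*n^2 - 30*n + 9) - 3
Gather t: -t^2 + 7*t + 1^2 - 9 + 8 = -t^2 + 7*t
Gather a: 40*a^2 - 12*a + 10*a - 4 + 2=40*a^2 - 2*a - 2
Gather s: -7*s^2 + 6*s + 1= -7*s^2 + 6*s + 1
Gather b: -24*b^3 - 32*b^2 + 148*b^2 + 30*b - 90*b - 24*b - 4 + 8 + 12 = -24*b^3 + 116*b^2 - 84*b + 16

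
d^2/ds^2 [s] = 0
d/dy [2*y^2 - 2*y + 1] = 4*y - 2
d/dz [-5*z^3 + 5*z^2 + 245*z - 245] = -15*z^2 + 10*z + 245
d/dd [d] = 1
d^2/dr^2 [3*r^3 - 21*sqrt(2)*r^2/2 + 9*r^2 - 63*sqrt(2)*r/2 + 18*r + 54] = 18*r - 21*sqrt(2) + 18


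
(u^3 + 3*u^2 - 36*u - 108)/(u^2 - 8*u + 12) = (u^2 + 9*u + 18)/(u - 2)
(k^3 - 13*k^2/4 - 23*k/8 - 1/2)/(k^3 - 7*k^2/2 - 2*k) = (k + 1/4)/k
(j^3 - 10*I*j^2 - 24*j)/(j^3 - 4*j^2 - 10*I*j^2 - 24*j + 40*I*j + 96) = j/(j - 4)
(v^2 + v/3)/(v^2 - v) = (v + 1/3)/(v - 1)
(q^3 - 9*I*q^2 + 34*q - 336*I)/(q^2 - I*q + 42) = q - 8*I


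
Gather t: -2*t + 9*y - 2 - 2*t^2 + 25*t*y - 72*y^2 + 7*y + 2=-2*t^2 + t*(25*y - 2) - 72*y^2 + 16*y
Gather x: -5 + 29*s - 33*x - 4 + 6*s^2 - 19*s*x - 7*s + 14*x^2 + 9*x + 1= 6*s^2 + 22*s + 14*x^2 + x*(-19*s - 24) - 8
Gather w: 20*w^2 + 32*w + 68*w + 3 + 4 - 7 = 20*w^2 + 100*w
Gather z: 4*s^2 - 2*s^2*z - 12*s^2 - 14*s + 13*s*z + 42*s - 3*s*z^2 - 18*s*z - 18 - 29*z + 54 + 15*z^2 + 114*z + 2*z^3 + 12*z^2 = -8*s^2 + 28*s + 2*z^3 + z^2*(27 - 3*s) + z*(-2*s^2 - 5*s + 85) + 36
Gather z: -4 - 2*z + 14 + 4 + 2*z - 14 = 0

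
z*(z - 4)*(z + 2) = z^3 - 2*z^2 - 8*z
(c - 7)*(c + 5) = c^2 - 2*c - 35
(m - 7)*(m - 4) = m^2 - 11*m + 28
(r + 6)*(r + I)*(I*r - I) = I*r^3 - r^2 + 5*I*r^2 - 5*r - 6*I*r + 6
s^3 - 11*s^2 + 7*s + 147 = (s - 7)^2*(s + 3)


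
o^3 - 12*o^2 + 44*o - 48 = (o - 6)*(o - 4)*(o - 2)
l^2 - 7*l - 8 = (l - 8)*(l + 1)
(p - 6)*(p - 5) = p^2 - 11*p + 30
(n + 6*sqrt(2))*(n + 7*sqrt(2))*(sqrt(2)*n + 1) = sqrt(2)*n^3 + 27*n^2 + 97*sqrt(2)*n + 84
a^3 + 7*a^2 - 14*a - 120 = (a - 4)*(a + 5)*(a + 6)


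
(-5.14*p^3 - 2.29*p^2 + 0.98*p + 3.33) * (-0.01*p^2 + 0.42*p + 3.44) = 0.0514*p^5 - 2.1359*p^4 - 18.6532*p^3 - 7.4993*p^2 + 4.7698*p + 11.4552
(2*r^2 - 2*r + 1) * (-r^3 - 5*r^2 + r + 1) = -2*r^5 - 8*r^4 + 11*r^3 - 5*r^2 - r + 1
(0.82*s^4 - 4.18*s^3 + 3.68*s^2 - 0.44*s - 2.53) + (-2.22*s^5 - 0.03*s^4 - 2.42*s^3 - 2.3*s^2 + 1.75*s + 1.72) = -2.22*s^5 + 0.79*s^4 - 6.6*s^3 + 1.38*s^2 + 1.31*s - 0.81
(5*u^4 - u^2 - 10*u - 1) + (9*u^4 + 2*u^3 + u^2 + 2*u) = 14*u^4 + 2*u^3 - 8*u - 1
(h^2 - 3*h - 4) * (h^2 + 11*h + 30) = h^4 + 8*h^3 - 7*h^2 - 134*h - 120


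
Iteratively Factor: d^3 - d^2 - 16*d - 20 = (d + 2)*(d^2 - 3*d - 10) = (d - 5)*(d + 2)*(d + 2)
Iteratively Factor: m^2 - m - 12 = (m - 4)*(m + 3)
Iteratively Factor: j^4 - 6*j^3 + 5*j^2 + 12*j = (j - 3)*(j^3 - 3*j^2 - 4*j) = (j - 3)*(j + 1)*(j^2 - 4*j) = j*(j - 3)*(j + 1)*(j - 4)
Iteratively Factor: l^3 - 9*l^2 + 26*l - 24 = (l - 3)*(l^2 - 6*l + 8) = (l - 4)*(l - 3)*(l - 2)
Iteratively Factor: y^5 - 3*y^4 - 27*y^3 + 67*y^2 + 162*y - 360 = (y - 3)*(y^4 - 27*y^2 - 14*y + 120) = (y - 5)*(y - 3)*(y^3 + 5*y^2 - 2*y - 24) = (y - 5)*(y - 3)*(y + 3)*(y^2 + 2*y - 8) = (y - 5)*(y - 3)*(y + 3)*(y + 4)*(y - 2)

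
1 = 1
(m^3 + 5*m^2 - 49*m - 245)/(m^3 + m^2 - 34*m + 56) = (m^2 - 2*m - 35)/(m^2 - 6*m + 8)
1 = 1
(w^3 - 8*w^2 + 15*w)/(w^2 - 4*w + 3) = w*(w - 5)/(w - 1)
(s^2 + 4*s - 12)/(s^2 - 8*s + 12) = (s + 6)/(s - 6)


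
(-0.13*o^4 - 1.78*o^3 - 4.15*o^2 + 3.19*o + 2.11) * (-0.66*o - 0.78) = 0.0858*o^5 + 1.2762*o^4 + 4.1274*o^3 + 1.1316*o^2 - 3.8808*o - 1.6458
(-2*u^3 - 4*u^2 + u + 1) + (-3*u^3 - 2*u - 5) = -5*u^3 - 4*u^2 - u - 4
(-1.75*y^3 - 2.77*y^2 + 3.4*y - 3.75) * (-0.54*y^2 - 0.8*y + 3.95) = 0.945*y^5 + 2.8958*y^4 - 6.5325*y^3 - 11.6365*y^2 + 16.43*y - 14.8125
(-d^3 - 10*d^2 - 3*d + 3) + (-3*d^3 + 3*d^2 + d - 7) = -4*d^3 - 7*d^2 - 2*d - 4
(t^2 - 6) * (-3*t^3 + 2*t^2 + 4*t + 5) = -3*t^5 + 2*t^4 + 22*t^3 - 7*t^2 - 24*t - 30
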